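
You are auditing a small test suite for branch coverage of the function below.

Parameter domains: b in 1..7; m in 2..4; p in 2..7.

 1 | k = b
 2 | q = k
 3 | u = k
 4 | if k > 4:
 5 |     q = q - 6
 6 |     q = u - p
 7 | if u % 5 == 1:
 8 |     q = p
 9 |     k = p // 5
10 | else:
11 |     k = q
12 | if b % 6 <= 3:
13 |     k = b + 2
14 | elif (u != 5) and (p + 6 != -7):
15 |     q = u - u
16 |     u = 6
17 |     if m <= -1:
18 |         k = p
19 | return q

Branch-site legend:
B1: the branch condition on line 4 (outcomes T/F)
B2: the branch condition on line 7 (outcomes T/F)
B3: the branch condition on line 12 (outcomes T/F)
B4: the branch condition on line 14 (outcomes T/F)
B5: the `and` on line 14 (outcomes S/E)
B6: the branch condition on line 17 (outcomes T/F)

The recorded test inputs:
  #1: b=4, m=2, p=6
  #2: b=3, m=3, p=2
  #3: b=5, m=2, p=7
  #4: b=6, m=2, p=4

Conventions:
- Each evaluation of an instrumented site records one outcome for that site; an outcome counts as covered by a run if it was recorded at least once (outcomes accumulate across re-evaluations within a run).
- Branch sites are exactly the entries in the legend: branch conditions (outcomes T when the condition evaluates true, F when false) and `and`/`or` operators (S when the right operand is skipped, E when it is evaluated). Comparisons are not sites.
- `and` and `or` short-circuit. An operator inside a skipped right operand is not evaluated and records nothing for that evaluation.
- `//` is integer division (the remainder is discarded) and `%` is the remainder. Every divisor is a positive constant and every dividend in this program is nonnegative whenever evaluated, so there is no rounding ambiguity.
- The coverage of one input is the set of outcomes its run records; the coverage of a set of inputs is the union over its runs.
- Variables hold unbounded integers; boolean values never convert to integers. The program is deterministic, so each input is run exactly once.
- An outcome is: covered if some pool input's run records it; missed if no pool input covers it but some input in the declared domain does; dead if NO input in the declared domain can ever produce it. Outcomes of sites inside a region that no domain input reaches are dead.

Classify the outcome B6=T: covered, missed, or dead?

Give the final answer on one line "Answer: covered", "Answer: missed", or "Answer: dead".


no pool input records B6=T
checking all 126 inputs in the declared domain: B6=T is never recorded -> dead
Answer: dead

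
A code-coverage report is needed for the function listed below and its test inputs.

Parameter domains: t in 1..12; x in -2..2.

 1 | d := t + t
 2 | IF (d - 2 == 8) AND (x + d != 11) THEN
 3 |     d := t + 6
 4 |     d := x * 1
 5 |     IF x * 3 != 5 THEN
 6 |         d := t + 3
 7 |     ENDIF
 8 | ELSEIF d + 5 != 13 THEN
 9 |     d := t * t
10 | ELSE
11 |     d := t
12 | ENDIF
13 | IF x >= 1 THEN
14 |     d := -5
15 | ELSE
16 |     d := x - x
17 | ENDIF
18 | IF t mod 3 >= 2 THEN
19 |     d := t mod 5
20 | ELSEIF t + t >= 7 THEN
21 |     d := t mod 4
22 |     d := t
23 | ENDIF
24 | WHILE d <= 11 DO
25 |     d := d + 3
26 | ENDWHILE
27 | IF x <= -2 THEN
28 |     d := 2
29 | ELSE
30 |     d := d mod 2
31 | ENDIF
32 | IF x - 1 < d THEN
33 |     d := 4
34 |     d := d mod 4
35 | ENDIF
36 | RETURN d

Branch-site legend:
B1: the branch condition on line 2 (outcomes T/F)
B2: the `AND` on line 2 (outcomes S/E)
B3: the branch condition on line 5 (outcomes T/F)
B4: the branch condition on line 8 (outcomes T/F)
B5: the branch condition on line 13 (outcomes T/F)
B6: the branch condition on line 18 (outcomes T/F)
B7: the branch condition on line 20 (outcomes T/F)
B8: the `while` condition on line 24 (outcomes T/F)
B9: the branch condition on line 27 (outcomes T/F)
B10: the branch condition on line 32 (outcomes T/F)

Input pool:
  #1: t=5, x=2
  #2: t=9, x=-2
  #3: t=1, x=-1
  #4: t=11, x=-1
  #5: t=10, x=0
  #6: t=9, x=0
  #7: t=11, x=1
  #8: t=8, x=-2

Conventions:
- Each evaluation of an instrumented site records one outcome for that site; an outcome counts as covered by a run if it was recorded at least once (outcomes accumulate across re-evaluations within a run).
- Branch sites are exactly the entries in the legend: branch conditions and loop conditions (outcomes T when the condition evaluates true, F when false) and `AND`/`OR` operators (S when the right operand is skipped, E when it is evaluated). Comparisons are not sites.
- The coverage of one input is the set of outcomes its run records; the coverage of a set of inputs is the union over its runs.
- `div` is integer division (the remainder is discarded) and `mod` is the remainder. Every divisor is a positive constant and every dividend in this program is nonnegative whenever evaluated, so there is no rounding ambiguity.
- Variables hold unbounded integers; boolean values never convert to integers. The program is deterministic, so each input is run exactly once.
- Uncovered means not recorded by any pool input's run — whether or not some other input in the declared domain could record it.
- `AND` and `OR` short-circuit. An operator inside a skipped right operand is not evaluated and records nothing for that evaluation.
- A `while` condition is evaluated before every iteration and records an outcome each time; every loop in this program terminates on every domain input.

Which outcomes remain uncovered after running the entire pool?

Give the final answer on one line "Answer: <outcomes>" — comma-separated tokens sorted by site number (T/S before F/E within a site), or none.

run #1 (t=5, x=2) runs B2->E, B1->T, B3->T, B5->T, B6->T, B8->T, B8->T, B8->T, B8->T, B8->F, B9->F, B10->F; records B1=T, B2=E, B3=T, B5=T, B6=T, B8=T, B8=F, B9=F, B10=F
run #2 (t=9, x=-2) runs B2->S, B1->F, B4->T, B5->F, B6->F, B7->T, B8->T, B8->F, B9->T, B10->T; records B1=F, B2=S, B4=T, B5=F, B6=F, B7=T, B8=T, B8=F, B9=T, B10=T
run #3 (t=1, x=-1) runs B2->S, B1->F, B4->T, B5->F, B6->F, B7->F, B8->T, B8->T, B8->T, B8->T, B8->F, B9->F, B10->T; records B1=F, B2=S, B4=T, B5=F, B6=F, B7=F, B8=T, B8=F, B9=F, B10=T
run #4 (t=11, x=-1) runs B2->S, B1->F, B4->T, B5->F, B6->T, B8->T, B8->T, B8->T, B8->T, B8->F, B9->F, B10->T; records B1=F, B2=S, B4=T, B5=F, B6=T, B8=T, B8=F, B9=F, B10=T
run #5 (t=10, x=0) runs B2->S, B1->F, B4->T, B5->F, B6->F, B7->T, B8->T, B8->F, B9->F, B10->T; records B1=F, B2=S, B4=T, B5=F, B6=F, B7=T, B8=T, B8=F, B9=F, B10=T
run #6 (t=9, x=0) runs B2->S, B1->F, B4->T, B5->F, B6->F, B7->T, B8->T, B8->F, B9->F, B10->T; records B1=F, B2=S, B4=T, B5=F, B6=F, B7=T, B8=T, B8=F, B9=F, B10=T
run #7 (t=11, x=1) runs B2->S, B1->F, B4->T, B5->T, B6->T, B8->T, B8->T, B8->T, B8->T, B8->F, B9->F, B10->T; records B1=F, B2=S, B4=T, B5=T, B6=T, B8=T, B8=F, B9=F, B10=T
run #8 (t=8, x=-2) runs B2->S, B1->F, B4->T, B5->F, B6->T, B8->T, B8->T, B8->T, B8->F, B9->T, B10->T; records B1=F, B2=S, B4=T, B5=F, B6=T, B8=T, B8=F, B9=T, B10=T
union over the pool: B1=T, B1=F, B2=S, B2=E, B3=T, B4=T, B5=T, B5=F, B6=T, B6=F, B7=T, B7=F, B8=T, B8=F, B9=T, B9=F, B10=T, B10=F
uncovered (2 of 20): B3=F, B4=F

Answer: B3=F, B4=F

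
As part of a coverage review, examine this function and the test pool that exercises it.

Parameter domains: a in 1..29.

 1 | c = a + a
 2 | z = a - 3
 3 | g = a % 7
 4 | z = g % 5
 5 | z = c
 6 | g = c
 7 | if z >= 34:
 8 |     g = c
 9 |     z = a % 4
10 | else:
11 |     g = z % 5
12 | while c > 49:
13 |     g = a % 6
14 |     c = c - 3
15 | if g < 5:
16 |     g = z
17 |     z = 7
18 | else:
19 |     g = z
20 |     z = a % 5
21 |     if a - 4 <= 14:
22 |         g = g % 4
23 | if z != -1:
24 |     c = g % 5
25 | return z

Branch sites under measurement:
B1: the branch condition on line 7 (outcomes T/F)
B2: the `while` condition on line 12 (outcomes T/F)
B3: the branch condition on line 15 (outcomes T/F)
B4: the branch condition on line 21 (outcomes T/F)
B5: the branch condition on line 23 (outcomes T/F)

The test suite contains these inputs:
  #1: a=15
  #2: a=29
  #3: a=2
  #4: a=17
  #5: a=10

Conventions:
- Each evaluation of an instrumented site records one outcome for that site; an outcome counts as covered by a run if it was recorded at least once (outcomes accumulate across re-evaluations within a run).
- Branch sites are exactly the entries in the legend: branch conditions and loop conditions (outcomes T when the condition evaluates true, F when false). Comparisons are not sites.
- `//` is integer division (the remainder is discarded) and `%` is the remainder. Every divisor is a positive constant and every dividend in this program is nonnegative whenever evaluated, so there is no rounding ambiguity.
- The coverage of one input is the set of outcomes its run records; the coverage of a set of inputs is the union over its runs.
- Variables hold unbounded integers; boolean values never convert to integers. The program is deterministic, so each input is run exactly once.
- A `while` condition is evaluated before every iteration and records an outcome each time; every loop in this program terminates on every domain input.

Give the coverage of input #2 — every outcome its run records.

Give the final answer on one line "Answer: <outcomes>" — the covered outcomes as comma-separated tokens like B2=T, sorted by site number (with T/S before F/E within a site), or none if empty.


Event log for input #2 (a=29):
  B1->T, B2->T, B2->T, B2->T, B2->F, B3->F, B4->F, B5->T
distinct outcomes covered: B1=T, B2=T, B2=F, B3=F, B4=F, B5=T
Answer: B1=T, B2=T, B2=F, B3=F, B4=F, B5=T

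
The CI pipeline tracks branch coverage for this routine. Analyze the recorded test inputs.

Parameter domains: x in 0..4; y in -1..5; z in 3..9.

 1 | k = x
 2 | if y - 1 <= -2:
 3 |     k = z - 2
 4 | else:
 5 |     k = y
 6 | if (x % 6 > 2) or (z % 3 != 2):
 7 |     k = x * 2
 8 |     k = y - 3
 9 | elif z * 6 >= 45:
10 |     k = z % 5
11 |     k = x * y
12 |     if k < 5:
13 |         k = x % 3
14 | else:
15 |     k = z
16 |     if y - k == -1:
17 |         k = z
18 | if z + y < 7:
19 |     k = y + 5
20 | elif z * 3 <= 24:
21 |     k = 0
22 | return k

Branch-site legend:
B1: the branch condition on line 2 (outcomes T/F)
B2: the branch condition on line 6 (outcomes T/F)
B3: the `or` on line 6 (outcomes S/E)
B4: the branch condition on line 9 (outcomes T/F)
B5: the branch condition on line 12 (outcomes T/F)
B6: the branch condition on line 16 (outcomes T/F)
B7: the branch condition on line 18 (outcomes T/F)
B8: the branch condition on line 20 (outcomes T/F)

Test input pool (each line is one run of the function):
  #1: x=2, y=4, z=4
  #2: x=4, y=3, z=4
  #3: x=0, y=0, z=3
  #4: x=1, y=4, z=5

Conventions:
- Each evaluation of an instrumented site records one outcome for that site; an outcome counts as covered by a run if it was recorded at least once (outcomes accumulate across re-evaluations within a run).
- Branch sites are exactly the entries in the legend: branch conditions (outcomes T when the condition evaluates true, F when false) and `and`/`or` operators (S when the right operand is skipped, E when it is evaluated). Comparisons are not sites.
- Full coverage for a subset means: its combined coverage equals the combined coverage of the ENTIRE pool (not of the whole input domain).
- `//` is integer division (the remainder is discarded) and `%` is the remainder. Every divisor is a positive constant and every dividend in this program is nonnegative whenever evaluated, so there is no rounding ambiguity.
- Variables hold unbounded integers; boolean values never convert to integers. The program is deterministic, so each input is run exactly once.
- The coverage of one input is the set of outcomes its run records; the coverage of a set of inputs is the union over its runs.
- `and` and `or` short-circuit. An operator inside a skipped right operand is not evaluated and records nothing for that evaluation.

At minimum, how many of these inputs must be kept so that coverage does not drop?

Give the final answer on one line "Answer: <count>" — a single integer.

test 1 (x=2, y=4, z=4) fires B1->F, B3->E, B2->T, B7->F, B8->T; hits B1=F, B2=T, B3=E, B7=F, B8=T
test 2 (x=4, y=3, z=4) fires B1->F, B3->S, B2->T, B7->F, B8->T; hits B1=F, B2=T, B3=S, B7=F, B8=T
test 3 (x=0, y=0, z=3) fires B1->F, B3->E, B2->T, B7->T; hits B1=F, B2=T, B3=E, B7=T
test 4 (x=1, y=4, z=5) fires B1->F, B3->E, B2->F, B4->F, B6->T, B7->F, B8->T; hits B1=F, B2=F, B3=E, B4=F, B6=T, B7=F, B8=T
union over all inputs: B1=F, B2=T, B2=F, B3=S, B3=E, B4=F, B6=T, B7=T, B7=F, B8=T (10 outcomes)
size 1 is not enough: best union over all size-1 subsets is 7/10
size 2 is not enough: best union over all size-2 subsets is 9/10
inputs {2, 3, 4} (size 3) cover everything; no size-3 subset with a lexicographically smaller index list covers all 10

Answer: 3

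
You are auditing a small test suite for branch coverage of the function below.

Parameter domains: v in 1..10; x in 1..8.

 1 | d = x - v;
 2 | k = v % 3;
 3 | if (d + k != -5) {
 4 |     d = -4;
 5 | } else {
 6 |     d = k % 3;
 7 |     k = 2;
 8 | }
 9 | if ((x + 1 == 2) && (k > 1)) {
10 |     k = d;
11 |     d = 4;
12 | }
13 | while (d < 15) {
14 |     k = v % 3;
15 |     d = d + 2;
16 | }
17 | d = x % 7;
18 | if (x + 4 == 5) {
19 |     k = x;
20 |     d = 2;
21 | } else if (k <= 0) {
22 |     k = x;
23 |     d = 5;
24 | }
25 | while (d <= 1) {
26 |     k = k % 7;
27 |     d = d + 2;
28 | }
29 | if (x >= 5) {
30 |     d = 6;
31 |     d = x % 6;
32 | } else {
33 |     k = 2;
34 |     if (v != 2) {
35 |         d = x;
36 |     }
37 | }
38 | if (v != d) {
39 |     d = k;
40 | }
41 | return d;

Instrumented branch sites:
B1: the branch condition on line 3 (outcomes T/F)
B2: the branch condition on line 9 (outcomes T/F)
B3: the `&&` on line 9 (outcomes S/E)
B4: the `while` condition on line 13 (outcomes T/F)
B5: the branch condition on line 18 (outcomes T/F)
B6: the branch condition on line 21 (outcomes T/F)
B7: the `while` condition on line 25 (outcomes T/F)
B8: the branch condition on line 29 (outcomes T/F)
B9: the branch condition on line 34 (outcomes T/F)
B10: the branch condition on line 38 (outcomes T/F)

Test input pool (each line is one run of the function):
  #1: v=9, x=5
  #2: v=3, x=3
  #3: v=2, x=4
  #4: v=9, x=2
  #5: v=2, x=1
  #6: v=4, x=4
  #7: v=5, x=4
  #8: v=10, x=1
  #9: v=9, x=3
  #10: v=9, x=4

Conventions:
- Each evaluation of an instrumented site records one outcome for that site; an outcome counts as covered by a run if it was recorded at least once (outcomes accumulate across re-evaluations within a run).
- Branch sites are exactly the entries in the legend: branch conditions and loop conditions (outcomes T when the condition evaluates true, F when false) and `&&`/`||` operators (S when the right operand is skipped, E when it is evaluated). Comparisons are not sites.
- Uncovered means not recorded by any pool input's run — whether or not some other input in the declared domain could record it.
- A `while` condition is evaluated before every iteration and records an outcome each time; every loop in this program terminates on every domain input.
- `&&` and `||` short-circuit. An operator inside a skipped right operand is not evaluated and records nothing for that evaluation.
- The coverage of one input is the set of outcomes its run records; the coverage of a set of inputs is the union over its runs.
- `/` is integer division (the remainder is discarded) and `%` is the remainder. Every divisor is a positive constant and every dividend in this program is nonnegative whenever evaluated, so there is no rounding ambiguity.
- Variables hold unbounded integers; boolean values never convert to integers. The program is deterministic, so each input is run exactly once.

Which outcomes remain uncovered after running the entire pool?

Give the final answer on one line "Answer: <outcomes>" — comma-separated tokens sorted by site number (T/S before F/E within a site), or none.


run #1 (v=9, x=5) records B1=T, B2=F, B3=S, B4=T, B4=F, B5=F, B6=T, B7=F, B8=T, B10=T
run #2 (v=3, x=3) records B1=T, B2=F, B3=S, B4=T, B4=F, B5=F, B6=T, B7=F, B8=F, B9=T, B10=F
run #3 (v=2, x=4) records B1=T, B2=F, B3=S, B4=T, B4=F, B5=F, B6=F, B7=F, B8=F, B9=F, B10=T
run #4 (v=9, x=2) records B1=T, B2=F, B3=S, B4=T, B4=F, B5=F, B6=T, B7=F, B8=F, B9=T, B10=T
run #5 (v=2, x=1) records B1=T, B2=T, B3=E, B4=T, B4=F, B5=T, B7=F, B8=F, B9=F, B10=F
run #6 (v=4, x=4) records B1=T, B2=F, B3=S, B4=T, B4=F, B5=F, B6=F, B7=F, B8=F, B9=T, B10=F
run #7 (v=5, x=4) records B1=T, B2=F, B3=S, B4=T, B4=F, B5=F, B6=F, B7=F, B8=F, B9=T, B10=T
run #8 (v=10, x=1) records B1=T, B2=F, B3=E, B4=T, B4=F, B5=T, B7=F, B8=F, B9=T, B10=T
run #9 (v=9, x=3) records B1=T, B2=F, B3=S, B4=T, B4=F, B5=F, B6=T, B7=F, B8=F, B9=T, B10=T
run #10 (v=9, x=4) records B1=F, B2=F, B3=S, B4=T, B4=F, B5=F, B6=T, B7=F, B8=F, B9=T, B10=T
union over the pool: B1=T, B1=F, B2=T, B2=F, B3=S, B3=E, B4=T, B4=F, B5=T, B5=F, B6=T, B6=F, B7=F, B8=T, B8=F, B9=T, B9=F, B10=T, B10=F
uncovered (1 of 20): B7=T
Answer: B7=T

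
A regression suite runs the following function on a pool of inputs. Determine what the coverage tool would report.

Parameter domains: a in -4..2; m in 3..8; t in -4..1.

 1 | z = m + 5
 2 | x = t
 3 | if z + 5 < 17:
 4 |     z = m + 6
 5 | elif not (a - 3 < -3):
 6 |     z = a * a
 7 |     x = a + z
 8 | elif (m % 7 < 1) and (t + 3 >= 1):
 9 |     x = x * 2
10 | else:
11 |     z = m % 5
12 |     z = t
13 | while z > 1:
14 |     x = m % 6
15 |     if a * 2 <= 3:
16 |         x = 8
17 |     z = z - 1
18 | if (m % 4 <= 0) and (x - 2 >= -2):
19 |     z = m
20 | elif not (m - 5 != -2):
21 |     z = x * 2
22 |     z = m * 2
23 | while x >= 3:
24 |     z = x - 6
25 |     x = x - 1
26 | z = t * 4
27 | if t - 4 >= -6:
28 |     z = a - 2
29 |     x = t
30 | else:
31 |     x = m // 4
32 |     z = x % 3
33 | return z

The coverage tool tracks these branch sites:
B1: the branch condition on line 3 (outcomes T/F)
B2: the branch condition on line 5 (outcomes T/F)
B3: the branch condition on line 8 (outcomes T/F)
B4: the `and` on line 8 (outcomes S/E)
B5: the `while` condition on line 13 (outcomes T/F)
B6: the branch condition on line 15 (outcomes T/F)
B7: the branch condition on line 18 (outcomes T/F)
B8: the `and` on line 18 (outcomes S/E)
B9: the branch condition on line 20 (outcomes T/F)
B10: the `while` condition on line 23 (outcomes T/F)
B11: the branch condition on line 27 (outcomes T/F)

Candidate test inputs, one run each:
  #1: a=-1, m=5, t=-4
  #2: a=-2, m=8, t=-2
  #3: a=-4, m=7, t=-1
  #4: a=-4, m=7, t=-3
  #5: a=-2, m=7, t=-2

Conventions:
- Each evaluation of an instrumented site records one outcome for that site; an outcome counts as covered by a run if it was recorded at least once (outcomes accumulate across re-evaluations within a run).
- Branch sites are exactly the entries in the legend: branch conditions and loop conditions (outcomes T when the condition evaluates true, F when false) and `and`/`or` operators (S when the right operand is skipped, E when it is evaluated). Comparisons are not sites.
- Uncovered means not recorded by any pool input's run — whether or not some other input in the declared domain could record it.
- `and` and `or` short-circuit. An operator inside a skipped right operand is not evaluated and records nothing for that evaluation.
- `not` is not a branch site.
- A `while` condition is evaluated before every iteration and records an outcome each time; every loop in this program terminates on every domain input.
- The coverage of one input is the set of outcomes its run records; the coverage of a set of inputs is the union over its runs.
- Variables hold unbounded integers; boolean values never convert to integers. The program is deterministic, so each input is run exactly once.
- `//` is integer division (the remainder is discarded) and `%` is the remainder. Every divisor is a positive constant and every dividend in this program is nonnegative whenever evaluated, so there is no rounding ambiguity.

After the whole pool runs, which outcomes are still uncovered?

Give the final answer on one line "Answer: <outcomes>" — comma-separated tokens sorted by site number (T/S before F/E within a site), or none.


input #1 (a=-1, m=5, t=-4): events B1->T, B5->T, B6->T, B5->T, B6->T, B5->T, B6->T, B5->T, B6->T, B5->T, B6->T, B5->T, B6->T, B5->T, ...; covers B1=T, B5=T, B5=F, B6=T, B7=F, B8=S, B9=F, B10=T, B10=F, B11=F
input #2 (a=-2, m=8, t=-2): events B1->F, B2->F, B4->S, B3->F, B5->F, B8->E, B7->F, B9->F, B10->F, B11->T; covers B1=F, B2=F, B3=F, B4=S, B5=F, B7=F, B8=E, B9=F, B10=F, B11=T
input #3 (a=-4, m=7, t=-1): events B1->F, B2->F, B4->E, B3->T, B5->T, B6->T, B5->T, B6->T, B5->T, B6->T, B5->T, B6->T, B5->T, B6->T, ...; covers B1=F, B2=F, B3=T, B4=E, B5=T, B5=F, B6=T, B7=F, B8=S, B9=F, B10=T, B10=F, B11=T
input #4 (a=-4, m=7, t=-3): events B1->F, B2->F, B4->E, B3->F, B5->F, B8->S, B7->F, B9->F, B10->F, B11->F; covers B1=F, B2=F, B3=F, B4=E, B5=F, B7=F, B8=S, B9=F, B10=F, B11=F
input #5 (a=-2, m=7, t=-2): events B1->F, B2->F, B4->E, B3->T, B5->T, B6->T, B5->T, B6->T, B5->T, B6->T, B5->T, B6->T, B5->T, B6->T, ...; covers B1=F, B2=F, B3=T, B4=E, B5=T, B5=F, B6=T, B7=F, B8=S, B9=F, B10=T, B10=F, B11=T
union over the pool: B1=T, B1=F, B2=F, B3=T, B3=F, B4=S, B4=E, B5=T, B5=F, B6=T, B7=F, B8=S, B8=E, B9=F, B10=T, B10=F, B11=T, B11=F
uncovered (4 of 22): B2=T, B6=F, B7=T, B9=T
Answer: B2=T, B6=F, B7=T, B9=T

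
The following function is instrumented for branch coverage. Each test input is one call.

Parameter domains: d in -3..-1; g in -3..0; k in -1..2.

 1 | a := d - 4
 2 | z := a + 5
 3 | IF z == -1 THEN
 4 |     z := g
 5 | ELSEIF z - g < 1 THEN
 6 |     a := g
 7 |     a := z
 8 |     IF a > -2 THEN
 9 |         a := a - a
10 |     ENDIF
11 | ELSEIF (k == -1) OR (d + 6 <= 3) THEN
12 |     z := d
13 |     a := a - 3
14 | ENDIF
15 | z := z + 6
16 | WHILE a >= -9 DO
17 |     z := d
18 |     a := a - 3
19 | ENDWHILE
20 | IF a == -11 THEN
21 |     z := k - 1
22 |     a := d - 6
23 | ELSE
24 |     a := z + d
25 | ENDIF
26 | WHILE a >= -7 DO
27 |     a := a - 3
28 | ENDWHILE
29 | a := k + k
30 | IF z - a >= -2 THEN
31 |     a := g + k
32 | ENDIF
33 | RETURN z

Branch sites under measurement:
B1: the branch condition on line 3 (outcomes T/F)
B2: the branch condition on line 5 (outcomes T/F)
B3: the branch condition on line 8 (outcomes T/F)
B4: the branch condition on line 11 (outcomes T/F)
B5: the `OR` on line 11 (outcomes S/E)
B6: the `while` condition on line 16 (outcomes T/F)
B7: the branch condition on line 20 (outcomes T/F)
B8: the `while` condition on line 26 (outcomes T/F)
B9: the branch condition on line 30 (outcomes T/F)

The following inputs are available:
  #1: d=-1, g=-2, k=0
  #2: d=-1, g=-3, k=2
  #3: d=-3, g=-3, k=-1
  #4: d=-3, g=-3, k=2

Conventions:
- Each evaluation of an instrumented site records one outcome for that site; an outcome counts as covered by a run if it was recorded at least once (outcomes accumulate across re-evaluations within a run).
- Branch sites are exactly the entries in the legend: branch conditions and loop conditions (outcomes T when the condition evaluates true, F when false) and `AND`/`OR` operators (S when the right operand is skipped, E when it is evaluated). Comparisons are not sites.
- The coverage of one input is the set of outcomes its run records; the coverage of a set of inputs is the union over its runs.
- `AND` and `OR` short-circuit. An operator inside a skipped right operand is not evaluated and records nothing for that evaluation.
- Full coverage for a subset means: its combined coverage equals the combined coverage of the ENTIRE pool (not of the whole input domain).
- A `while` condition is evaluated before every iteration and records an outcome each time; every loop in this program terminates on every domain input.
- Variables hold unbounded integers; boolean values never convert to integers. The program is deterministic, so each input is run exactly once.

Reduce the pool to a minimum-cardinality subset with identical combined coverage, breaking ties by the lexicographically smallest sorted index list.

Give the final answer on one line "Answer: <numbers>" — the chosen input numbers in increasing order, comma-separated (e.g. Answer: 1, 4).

input #1 (d=-1, g=-2, k=0): events B1->F, B2->F, B5->E, B4->F, B6->T, B6->T, B6->F, B7->T, B8->T, B8->F, B9->T; covers B1=F, B2=F, B4=F, B5=E, B6=T, B6=F, B7=T, B8=T, B8=F, B9=T
input #2 (d=-1, g=-3, k=2): events B1->F, B2->F, B5->E, B4->F, B6->T, B6->T, B6->F, B7->T, B8->T, B8->F, B9->F; covers B1=F, B2=F, B4=F, B5=E, B6=T, B6=F, B7=T, B8=T, B8=F, B9=F
input #3 (d=-3, g=-3, k=-1): events B1->F, B2->F, B5->S, B4->T, B6->F, B7->F, B8->T, B8->T, B8->T, B8->F, B9->T; covers B1=F, B2=F, B4=T, B5=S, B6=F, B7=F, B8=T, B8=F, B9=T
input #4 (d=-3, g=-3, k=2): events B1->F, B2->F, B5->E, B4->T, B6->F, B7->F, B8->T, B8->T, B8->T, B8->F, B9->T; covers B1=F, B2=F, B4=T, B5=E, B6=F, B7=F, B8=T, B8=F, B9=T
together the pool reaches 14 outcomes: B1=F, B2=F, B4=T, B4=F, B5=S, B5=E, B6=T, B6=F, B7=T, B7=F, B8=T, B8=F, B9=T, B9=F
size 1 is not enough: best union over all size-1 subsets is 10/14
at size 2, {2, 3} reaches all 14 outcomes; every lexicographically earlier size-2 subset fails

Answer: 2, 3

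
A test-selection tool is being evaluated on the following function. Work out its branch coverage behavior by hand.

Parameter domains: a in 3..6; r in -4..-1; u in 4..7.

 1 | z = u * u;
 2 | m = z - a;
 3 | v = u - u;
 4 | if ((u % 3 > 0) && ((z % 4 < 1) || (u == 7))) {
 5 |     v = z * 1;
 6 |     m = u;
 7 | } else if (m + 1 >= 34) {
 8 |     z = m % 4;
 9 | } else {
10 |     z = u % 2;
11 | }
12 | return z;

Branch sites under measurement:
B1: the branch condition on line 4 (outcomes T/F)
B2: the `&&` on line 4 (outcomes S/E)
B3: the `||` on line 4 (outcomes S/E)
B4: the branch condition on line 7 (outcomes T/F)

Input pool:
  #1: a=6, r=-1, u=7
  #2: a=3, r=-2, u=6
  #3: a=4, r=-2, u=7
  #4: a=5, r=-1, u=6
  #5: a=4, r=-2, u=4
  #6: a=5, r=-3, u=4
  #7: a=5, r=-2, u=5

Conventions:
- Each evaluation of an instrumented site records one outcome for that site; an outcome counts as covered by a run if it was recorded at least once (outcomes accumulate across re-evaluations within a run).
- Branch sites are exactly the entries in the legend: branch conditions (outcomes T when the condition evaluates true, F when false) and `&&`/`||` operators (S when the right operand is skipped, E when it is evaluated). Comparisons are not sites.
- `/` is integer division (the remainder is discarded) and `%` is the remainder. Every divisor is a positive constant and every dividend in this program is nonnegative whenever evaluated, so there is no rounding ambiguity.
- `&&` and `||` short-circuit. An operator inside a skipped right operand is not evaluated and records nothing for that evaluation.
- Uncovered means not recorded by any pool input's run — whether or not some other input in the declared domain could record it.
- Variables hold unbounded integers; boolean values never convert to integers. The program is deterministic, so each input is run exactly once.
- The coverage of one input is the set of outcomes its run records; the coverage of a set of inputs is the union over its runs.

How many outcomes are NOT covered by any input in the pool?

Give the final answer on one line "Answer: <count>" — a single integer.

run #1 (a=6, r=-1, u=7) runs B2->E, B3->E, B1->T; records B1=T, B2=E, B3=E
run #2 (a=3, r=-2, u=6) runs B2->S, B1->F, B4->T; records B1=F, B2=S, B4=T
run #3 (a=4, r=-2, u=7) runs B2->E, B3->E, B1->T; records B1=T, B2=E, B3=E
run #4 (a=5, r=-1, u=6) runs B2->S, B1->F, B4->F; records B1=F, B2=S, B4=F
run #5 (a=4, r=-2, u=4) runs B2->E, B3->S, B1->T; records B1=T, B2=E, B3=S
run #6 (a=5, r=-3, u=4) runs B2->E, B3->S, B1->T; records B1=T, B2=E, B3=S
run #7 (a=5, r=-2, u=5) runs B2->E, B3->E, B1->F, B4->F; records B1=F, B2=E, B3=E, B4=F
union over the pool: B1=T, B1=F, B2=S, B2=E, B3=S, B3=E, B4=T, B4=F
uncovered (0 of 8): none

Answer: 0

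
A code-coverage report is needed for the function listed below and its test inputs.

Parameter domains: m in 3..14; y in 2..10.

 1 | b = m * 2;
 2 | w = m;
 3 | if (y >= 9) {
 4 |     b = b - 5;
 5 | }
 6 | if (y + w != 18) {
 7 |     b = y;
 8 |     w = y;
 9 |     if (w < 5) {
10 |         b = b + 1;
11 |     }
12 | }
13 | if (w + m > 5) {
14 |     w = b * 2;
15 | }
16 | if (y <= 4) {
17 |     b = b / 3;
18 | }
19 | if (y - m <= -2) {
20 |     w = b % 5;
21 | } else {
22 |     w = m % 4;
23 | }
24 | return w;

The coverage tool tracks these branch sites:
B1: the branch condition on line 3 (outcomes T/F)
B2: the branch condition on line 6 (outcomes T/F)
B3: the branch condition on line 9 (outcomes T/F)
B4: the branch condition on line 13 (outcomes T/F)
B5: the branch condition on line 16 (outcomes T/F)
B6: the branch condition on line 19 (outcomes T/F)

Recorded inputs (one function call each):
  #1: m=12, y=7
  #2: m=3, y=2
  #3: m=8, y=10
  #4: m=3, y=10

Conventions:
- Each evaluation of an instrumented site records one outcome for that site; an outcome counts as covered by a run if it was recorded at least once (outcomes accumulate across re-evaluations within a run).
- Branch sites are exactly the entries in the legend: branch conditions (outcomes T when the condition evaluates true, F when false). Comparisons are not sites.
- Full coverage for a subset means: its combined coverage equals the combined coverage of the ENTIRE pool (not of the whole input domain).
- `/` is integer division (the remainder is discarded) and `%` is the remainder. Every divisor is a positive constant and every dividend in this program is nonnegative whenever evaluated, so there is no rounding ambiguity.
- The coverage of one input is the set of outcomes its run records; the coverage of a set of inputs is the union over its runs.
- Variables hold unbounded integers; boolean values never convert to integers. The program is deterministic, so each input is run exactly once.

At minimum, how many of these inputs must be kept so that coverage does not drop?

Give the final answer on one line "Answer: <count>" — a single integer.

input #1, m=12, y=7: events B1->F, B2->T, B3->F, B4->T, B5->F, B6->T; outcomes B1=F, B2=T, B3=F, B4=T, B5=F, B6=T
input #2, m=3, y=2: events B1->F, B2->T, B3->T, B4->F, B5->T, B6->F; outcomes B1=F, B2=T, B3=T, B4=F, B5=T, B6=F
input #3, m=8, y=10: events B1->T, B2->F, B4->T, B5->F, B6->F; outcomes B1=T, B2=F, B4=T, B5=F, B6=F
input #4, m=3, y=10: events B1->T, B2->T, B3->F, B4->T, B5->F, B6->F; outcomes B1=T, B2=T, B3=F, B4=T, B5=F, B6=F
pool-wide coverage (12 outcomes): B1=T, B1=F, B2=T, B2=F, B3=T, B3=F, B4=T, B4=F, B5=T, B5=F, B6=T, B6=F
no size-1 subset reaches all 12 outcomes (best union: 6/12)
no size-2 subset reaches all 12 outcomes (best union: 10/12)
the canonical winner is {1, 2, 3}: size 3, full 12-outcome coverage, earliest index list among size-3 covers

Answer: 3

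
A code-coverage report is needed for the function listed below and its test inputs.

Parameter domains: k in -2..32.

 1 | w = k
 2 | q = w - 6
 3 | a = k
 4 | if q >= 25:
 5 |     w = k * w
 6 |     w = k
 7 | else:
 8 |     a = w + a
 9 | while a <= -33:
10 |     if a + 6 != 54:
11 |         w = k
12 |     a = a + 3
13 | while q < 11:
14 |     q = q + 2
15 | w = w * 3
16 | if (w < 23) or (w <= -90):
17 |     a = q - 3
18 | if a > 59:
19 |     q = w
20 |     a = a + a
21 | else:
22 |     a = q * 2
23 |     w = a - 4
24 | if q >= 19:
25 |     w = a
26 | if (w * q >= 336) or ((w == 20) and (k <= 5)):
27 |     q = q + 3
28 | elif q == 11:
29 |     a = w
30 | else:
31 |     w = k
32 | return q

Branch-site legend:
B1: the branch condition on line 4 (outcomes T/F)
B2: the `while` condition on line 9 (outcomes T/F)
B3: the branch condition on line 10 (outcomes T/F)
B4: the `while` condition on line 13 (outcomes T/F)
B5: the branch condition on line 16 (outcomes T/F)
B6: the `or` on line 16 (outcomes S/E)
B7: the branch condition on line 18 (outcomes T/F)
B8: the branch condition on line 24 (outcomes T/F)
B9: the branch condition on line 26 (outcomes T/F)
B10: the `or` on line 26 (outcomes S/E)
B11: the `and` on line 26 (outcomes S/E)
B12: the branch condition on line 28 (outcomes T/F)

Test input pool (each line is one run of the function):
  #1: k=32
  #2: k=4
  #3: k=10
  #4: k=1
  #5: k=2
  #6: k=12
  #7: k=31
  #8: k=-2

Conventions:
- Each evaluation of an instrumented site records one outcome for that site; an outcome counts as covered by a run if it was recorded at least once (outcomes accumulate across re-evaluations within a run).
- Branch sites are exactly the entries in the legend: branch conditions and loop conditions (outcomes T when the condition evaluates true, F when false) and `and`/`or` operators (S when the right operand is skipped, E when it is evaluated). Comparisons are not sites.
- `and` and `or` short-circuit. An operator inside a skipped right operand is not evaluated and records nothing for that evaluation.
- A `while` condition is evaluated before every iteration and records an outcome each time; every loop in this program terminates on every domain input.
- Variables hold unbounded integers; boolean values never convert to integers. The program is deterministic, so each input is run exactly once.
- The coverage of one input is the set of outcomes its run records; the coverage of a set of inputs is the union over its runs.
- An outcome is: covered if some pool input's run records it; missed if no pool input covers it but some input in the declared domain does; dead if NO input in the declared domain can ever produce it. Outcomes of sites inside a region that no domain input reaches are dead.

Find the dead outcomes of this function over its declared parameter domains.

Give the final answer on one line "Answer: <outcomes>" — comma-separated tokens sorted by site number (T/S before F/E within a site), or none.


running all 35 domain inputs and tallying outcomes:
  B2=T: never recorded by any domain input -> dead
  B3=T: never recorded by any domain input -> dead
  B3=F: never recorded by any domain input -> dead
  reachable outcomes have witnesses, e.g. B1=T (e.g. k=31), B1=F (e.g. k=-2), B2=F (e.g. k=-2), B4=T (e.g. k=-2)
Answer: B2=T, B3=T, B3=F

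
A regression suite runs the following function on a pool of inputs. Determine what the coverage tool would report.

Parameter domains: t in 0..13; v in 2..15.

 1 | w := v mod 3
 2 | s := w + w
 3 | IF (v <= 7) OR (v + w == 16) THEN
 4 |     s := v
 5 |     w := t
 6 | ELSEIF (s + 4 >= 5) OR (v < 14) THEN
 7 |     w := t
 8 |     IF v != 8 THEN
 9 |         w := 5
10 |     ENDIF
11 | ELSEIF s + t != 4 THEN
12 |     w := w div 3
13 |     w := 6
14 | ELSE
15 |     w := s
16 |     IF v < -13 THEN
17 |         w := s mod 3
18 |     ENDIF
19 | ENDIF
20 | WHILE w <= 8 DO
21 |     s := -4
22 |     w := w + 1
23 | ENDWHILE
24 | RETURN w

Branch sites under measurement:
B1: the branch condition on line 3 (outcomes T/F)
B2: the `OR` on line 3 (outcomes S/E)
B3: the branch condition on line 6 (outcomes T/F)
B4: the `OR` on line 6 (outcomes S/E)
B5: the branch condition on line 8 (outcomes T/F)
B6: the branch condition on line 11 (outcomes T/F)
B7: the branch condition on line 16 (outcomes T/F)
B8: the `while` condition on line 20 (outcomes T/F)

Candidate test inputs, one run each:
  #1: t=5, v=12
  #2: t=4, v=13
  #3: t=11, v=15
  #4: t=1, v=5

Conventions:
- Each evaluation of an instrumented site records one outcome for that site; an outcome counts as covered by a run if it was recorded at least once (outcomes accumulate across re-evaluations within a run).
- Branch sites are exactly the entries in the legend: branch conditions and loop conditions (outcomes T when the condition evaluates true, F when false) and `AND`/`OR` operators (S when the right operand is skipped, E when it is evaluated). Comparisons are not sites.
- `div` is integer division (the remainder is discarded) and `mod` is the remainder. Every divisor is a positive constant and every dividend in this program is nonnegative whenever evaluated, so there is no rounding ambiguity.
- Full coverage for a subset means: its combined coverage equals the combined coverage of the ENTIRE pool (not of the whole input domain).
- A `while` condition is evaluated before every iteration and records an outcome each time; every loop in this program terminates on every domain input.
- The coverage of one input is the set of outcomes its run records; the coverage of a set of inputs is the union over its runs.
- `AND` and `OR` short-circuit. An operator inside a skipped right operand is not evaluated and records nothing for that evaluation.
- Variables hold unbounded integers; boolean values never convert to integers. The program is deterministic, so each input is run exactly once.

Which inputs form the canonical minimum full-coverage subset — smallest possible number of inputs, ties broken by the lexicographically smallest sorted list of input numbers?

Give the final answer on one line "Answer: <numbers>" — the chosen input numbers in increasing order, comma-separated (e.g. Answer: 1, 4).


input #1, t=5, v=12: events B2->E, B1->F, B4->E, B3->T, B5->T, B8->T, B8->T, B8->T, B8->T, B8->F; outcomes B1=F, B2=E, B3=T, B4=E, B5=T, B8=T, B8=F
input #2, t=4, v=13: events B2->E, B1->F, B4->S, B3->T, B5->T, B8->T, B8->T, B8->T, B8->T, B8->F; outcomes B1=F, B2=E, B3=T, B4=S, B5=T, B8=T, B8=F
input #3, t=11, v=15: events B2->E, B1->F, B4->E, B3->F, B6->T, B8->T, B8->T, B8->T, B8->F; outcomes B1=F, B2=E, B3=F, B4=E, B6=T, B8=T, B8=F
input #4, t=1, v=5: events B2->S, B1->T, B8->T, B8->T, B8->T, B8->T, B8->T, B8->T, B8->T, B8->T, B8->F; outcomes B1=T, B2=S, B8=T, B8=F
pool-wide coverage (12 outcomes): B1=T, B1=F, B2=S, B2=E, B3=T, B3=F, B4=S, B4=E, B5=T, B6=T, B8=T, B8=F
every size-1 subset falls short of the 12 outcomes (best: 7/12)
every size-2 subset falls short of the 12 outcomes (best: 10/12)
the canonical winner is {2, 3, 4}: size 3, full 12-outcome coverage, earliest index list among size-3 covers
Answer: 2, 3, 4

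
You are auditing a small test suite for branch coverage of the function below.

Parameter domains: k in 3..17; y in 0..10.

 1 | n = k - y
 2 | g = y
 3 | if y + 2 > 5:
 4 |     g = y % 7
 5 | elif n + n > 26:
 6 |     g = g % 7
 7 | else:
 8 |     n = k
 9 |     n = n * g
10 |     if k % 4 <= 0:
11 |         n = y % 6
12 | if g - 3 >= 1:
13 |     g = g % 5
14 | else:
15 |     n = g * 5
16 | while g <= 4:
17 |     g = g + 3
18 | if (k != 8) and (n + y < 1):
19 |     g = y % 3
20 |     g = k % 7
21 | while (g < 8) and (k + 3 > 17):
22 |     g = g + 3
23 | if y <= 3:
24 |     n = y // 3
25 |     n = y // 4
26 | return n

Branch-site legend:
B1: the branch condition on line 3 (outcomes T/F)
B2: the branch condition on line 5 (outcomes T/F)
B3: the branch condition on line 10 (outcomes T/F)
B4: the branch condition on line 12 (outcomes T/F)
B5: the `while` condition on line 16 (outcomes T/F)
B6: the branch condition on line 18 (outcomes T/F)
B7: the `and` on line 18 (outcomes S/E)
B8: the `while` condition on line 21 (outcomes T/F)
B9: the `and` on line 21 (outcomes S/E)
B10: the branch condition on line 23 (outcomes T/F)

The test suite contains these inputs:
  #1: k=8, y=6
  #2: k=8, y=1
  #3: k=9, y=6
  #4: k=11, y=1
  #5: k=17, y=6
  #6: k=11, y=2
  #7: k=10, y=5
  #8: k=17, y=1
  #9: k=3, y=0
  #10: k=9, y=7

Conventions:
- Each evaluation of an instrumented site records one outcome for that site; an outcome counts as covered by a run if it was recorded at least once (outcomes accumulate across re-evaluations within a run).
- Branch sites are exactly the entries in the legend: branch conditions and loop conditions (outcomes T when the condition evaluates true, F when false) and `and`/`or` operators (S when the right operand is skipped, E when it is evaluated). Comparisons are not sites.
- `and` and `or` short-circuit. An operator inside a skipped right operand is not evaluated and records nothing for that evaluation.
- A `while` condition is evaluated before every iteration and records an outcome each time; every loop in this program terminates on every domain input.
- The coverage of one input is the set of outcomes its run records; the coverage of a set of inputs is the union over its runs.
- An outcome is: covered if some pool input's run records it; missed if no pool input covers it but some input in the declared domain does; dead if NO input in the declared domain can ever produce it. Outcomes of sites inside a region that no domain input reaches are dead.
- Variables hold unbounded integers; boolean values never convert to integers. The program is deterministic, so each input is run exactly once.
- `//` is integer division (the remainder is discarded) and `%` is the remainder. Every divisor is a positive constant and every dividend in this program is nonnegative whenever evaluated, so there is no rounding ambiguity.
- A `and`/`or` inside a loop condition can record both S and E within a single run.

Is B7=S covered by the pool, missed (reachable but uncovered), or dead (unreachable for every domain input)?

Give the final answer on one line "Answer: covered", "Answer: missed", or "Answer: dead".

B7=S is recorded by pool input(s) 1, 2 -> covered

Answer: covered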